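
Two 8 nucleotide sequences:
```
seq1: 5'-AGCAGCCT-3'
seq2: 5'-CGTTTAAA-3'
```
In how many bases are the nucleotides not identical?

Mismatches (1-based): base 1: A→C; base 3: C→T; base 4: A→T; base 5: G→T; base 6: C→A; base 7: C→A; base 8: T→A.

7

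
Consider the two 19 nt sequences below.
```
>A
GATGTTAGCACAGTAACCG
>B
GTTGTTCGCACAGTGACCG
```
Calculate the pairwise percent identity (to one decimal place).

84.2%

3 positions differ (2, 7, 15), so 16 of 19 match: 16/19 = 84.21%.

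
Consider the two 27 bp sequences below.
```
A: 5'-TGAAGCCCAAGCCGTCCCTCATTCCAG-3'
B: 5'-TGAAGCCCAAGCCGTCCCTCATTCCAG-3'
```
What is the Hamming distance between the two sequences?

0

The two sequences are identical at every position.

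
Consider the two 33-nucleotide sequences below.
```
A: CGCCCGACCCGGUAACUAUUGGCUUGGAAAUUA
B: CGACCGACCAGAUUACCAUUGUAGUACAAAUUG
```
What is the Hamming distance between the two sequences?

11

Comparing position by position, 11 bases differ: 3 (C/A), 10 (C/A), 12 (G/A), 14 (A/U), 17 (U/C), 22 (G/U), 23 (C/A), 24 (U/G), 26 (G/A), 27 (G/C), 33 (A/G).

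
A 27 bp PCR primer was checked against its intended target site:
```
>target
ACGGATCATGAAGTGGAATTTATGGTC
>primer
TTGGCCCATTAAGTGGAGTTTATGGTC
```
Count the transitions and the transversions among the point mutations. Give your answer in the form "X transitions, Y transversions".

3 transitions, 3 transversions

Transitions (purine↔purine or pyrimidine↔pyrimidine): 2 C→T, 6 T→C, 18 A→G.
Transversions (purine↔pyrimidine): 1 A→T, 5 A→C, 10 G→T.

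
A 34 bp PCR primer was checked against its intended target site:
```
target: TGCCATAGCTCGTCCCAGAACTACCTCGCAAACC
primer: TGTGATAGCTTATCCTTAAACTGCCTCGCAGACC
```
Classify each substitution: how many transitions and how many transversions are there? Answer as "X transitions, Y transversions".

7 transitions, 2 transversions

Mismatches (1-based):
position 3: C→T (pyrimidine→pyrimidine, transition)
position 4: C→G (pyrimidine→purine, transversion)
position 11: C→T (pyrimidine→pyrimidine, transition)
position 12: G→A (purine→purine, transition)
position 16: C→T (pyrimidine→pyrimidine, transition)
position 17: A→T (purine→pyrimidine, transversion)
position 18: G→A (purine→purine, transition)
position 23: A→G (purine→purine, transition)
position 31: A→G (purine→purine, transition)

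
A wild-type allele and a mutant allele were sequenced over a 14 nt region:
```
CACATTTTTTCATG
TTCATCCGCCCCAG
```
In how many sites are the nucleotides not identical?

9

Comparing position by position, 9 sites differ: 1 (C/T), 2 (A/T), 6 (T/C), 7 (T/C), 8 (T/G), 9 (T/C), 10 (T/C), 12 (A/C), 13 (T/A).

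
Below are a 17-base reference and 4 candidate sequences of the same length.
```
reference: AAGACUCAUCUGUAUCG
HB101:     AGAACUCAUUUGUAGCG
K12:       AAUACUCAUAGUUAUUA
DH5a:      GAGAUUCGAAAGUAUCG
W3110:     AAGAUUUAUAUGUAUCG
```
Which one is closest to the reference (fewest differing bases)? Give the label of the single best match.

HB101 differs at 4 bases; K12 differs at 6 bases; DH5a differs at 6 bases; W3110 differs at 3 bases. The closest is W3110.

W3110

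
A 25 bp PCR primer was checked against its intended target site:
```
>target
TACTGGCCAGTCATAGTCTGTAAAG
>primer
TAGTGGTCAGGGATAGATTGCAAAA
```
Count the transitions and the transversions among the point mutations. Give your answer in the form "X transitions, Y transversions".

4 transitions, 4 transversions

Transitions (purine↔purine or pyrimidine↔pyrimidine): 7 C→T, 18 C→T, 21 T→C, 25 G→A.
Transversions (purine↔pyrimidine): 3 C→G, 11 T→G, 12 C→G, 17 T→A.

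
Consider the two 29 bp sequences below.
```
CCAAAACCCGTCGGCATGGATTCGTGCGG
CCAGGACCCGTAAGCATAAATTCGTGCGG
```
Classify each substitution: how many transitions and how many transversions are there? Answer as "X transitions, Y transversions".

Transitions (purine↔purine or pyrimidine↔pyrimidine): 4 A→G, 5 A→G, 13 G→A, 18 G→A, 19 G→A.
Transversions (purine↔pyrimidine): 12 C→A.

5 transitions, 1 transversion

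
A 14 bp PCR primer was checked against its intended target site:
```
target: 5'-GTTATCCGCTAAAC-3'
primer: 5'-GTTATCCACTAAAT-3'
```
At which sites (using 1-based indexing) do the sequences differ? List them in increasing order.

Scanning 1-based: 8: G/A; 14: C/T.

8, 14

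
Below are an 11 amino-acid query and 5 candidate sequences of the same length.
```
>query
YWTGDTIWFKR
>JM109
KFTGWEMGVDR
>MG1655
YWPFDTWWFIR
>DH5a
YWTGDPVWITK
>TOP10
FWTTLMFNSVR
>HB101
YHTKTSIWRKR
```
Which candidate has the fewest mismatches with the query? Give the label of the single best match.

MG1655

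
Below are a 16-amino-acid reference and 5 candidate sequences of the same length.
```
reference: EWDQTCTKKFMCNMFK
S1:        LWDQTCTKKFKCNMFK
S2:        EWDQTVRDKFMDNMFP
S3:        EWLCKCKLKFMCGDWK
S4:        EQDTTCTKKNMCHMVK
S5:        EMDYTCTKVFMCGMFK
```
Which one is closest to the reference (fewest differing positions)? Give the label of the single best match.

Hamming distances to reference — S1: 2; S2: 5; S3: 8; S4: 5; S5: 4.
Smallest is S1 with 2 mismatches.

S1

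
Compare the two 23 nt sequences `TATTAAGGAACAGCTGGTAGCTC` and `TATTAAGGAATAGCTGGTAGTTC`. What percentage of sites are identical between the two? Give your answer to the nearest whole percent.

91%

2 positions differ (11, 21), so 21 of 23 match: 21/23 = 91.3%.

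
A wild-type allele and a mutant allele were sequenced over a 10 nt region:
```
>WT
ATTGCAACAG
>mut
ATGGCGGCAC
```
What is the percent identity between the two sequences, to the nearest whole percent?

60%

Mismatches at positions 3, 6, 7, 10 (1-based): 4 of 10.
Identical positions: 6/10 = 60% → 60%.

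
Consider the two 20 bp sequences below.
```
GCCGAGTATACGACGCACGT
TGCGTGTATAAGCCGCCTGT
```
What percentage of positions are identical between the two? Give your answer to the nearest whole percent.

Mismatches at positions 1, 2, 5, 11, 13, 17, 18 (1-based): 7 of 20.
Identical positions: 13/20 = 65% → 65%.

65%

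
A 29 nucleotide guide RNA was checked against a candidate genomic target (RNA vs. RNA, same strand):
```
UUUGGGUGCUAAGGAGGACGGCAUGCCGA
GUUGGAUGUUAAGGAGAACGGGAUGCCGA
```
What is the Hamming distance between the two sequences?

5

Comparing position by position, 5 bases differ: 1 (U/G), 6 (G/A), 9 (C/U), 17 (G/A), 22 (C/G).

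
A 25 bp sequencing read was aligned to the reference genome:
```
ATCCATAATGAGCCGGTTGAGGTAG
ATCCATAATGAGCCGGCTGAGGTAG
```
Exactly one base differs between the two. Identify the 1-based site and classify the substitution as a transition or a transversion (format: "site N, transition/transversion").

site 17, transition

Site 17 changes T→C. T is a pyrimidine and C is a pyrimidine, so this is a transition.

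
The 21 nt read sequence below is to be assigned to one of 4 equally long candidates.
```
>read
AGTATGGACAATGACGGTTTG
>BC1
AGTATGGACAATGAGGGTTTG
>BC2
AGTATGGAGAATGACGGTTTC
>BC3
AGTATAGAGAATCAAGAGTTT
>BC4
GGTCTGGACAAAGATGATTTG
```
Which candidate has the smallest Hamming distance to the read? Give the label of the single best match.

Hamming distances to read — BC1: 1; BC2: 2; BC3: 7; BC4: 5.
Smallest is BC1 with 1 mismatch.

BC1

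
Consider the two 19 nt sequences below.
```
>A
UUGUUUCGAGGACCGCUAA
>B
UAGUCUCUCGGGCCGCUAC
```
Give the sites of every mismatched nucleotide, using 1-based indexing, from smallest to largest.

Differences at site 2 (U→A), site 5 (U→C), site 8 (G→U), site 9 (A→C), site 12 (A→G), site 19 (A→C).

2, 5, 8, 9, 12, 19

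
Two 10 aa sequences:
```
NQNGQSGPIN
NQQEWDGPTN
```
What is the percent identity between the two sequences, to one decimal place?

5 positions differ (3, 4, 5, 6, 9), so 5 of 10 match: 5/10 = 50%.

50.0%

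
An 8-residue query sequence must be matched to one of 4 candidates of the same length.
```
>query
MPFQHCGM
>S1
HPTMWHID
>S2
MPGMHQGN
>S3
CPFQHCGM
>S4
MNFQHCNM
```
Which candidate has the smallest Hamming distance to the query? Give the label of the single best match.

S1 differs at 7 residues; S2 differs at 4 residues; S3 differs at 1 residue; S4 differs at 2 residues. The closest is S3.

S3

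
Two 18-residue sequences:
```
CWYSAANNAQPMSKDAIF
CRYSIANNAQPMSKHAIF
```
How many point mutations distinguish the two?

Mismatches (1-based): residue 2: W→R; residue 5: A→I; residue 15: D→H.

3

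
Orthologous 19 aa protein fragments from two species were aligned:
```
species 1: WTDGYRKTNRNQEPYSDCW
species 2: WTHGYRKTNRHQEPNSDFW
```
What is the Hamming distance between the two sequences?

4

Mismatches (1-based): position 3: D→H; position 11: N→H; position 15: Y→N; position 18: C→F.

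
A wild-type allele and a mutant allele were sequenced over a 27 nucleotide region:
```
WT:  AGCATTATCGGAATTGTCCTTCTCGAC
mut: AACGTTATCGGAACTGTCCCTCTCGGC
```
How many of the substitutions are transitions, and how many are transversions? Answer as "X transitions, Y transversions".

5 transitions, 0 transversions

Mismatches (1-based):
base 2: G→A (purine→purine, transition)
base 4: A→G (purine→purine, transition)
base 14: T→C (pyrimidine→pyrimidine, transition)
base 20: T→C (pyrimidine→pyrimidine, transition)
base 26: A→G (purine→purine, transition)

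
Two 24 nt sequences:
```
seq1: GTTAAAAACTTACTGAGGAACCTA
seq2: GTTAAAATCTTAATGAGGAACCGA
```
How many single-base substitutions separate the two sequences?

Comparing position by position, 3 positions differ: 8 (A/T), 13 (C/A), 23 (T/G).

3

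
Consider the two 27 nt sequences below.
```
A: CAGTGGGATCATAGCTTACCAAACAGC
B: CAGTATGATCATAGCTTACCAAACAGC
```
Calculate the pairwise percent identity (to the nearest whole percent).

93%

2 positions differ (5, 6), so 25 of 27 match: 25/27 = 92.59%.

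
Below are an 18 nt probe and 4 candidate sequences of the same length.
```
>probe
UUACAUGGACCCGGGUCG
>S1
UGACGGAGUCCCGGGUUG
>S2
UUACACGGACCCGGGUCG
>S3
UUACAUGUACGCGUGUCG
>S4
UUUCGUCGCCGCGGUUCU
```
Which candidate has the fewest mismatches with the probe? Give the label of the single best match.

S2

S1 differs at 6 bases; S2 differs at 1 base; S3 differs at 3 bases; S4 differs at 7 bases. The closest is S2.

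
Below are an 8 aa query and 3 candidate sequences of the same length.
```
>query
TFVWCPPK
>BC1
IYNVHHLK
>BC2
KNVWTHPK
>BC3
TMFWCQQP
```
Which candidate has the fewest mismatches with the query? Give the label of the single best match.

Hamming distances to query — BC1: 7; BC2: 4; BC3: 5.
Smallest is BC2 with 4 mismatches.

BC2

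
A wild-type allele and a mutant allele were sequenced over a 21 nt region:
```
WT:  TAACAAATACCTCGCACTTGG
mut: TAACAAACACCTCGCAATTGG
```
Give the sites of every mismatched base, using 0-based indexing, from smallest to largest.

7, 16

Differences at site 7 (T→C), site 16 (C→A).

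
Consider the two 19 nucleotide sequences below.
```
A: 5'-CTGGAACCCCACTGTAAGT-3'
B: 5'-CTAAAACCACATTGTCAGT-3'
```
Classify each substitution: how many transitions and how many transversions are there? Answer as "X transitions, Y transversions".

Mismatches (1-based):
site 3: G→A (purine→purine, transition)
site 4: G→A (purine→purine, transition)
site 9: C→A (pyrimidine→purine, transversion)
site 12: C→T (pyrimidine→pyrimidine, transition)
site 16: A→C (purine→pyrimidine, transversion)

3 transitions, 2 transversions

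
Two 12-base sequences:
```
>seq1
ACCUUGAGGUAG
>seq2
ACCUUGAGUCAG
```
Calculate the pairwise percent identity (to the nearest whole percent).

Mismatches at positions 9, 10 (1-based): 2 of 12.
Identical positions: 10/12 = 83.33% → 83%.

83%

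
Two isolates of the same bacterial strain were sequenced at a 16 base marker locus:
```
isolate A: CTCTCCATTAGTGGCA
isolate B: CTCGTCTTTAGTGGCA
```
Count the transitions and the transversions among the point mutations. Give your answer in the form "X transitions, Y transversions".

Transitions (purine↔purine or pyrimidine↔pyrimidine): 5 C→T.
Transversions (purine↔pyrimidine): 4 T→G, 7 A→T.

1 transition, 2 transversions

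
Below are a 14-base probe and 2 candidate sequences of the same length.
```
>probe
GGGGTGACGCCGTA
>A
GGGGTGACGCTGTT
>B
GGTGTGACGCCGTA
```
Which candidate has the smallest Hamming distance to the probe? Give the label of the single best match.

Hamming distances to probe — A: 2; B: 1.
Smallest is B with 1 mismatch.

B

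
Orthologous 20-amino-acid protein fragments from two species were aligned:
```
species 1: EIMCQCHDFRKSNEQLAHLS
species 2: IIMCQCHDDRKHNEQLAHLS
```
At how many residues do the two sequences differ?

3

Mismatches (1-based): residue 1: E→I; residue 9: F→D; residue 12: S→H.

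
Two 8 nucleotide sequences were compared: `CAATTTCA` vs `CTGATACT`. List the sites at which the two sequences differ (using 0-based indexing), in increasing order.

1, 2, 3, 5, 7

Differences at site 1 (A→T), site 2 (A→G), site 3 (T→A), site 5 (T→A), site 7 (A→T).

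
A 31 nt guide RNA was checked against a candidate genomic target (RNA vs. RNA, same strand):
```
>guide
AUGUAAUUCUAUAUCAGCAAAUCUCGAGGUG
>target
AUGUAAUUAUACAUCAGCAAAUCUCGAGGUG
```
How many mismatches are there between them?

The sequences differ at positions 9, 12 (1-based) — 2 in total.

2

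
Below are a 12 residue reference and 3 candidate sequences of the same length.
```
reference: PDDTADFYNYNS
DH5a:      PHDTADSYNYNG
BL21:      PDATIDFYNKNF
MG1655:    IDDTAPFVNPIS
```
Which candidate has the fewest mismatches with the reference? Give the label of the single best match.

DH5a differs at 3 residues; BL21 differs at 4 residues; MG1655 differs at 5 residues. The closest is DH5a.

DH5a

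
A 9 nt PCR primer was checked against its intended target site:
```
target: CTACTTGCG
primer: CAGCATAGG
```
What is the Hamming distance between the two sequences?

Mismatches (1-based): site 2: T→A; site 3: A→G; site 5: T→A; site 7: G→A; site 8: C→G.

5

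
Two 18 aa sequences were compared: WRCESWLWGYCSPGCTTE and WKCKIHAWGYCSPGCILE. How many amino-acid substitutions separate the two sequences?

Mismatches (1-based): residue 2: R→K; residue 4: E→K; residue 5: S→I; residue 6: W→H; residue 7: L→A; residue 16: T→I; residue 17: T→L.

7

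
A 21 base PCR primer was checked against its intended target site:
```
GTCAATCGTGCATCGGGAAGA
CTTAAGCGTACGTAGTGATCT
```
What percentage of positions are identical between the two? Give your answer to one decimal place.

52.4%

Mismatches at positions 1, 3, 6, 10, 12, 14, 16, 19, 20, 21 (1-based): 10 of 21.
Identical positions: 11/21 = 52.38% → 52.4%.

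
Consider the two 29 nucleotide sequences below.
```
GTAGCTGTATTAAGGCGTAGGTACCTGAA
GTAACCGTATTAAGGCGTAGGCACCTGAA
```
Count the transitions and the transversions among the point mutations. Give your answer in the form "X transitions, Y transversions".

Mismatches (1-based):
base 4: G→A (purine→purine, transition)
base 6: T→C (pyrimidine→pyrimidine, transition)
base 22: T→C (pyrimidine→pyrimidine, transition)

3 transitions, 0 transversions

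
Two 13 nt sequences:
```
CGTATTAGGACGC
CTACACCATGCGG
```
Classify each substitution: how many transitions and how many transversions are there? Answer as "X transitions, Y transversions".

3 transitions, 7 transversions

Transitions (purine↔purine or pyrimidine↔pyrimidine): 6 T→C, 8 G→A, 10 A→G.
Transversions (purine↔pyrimidine): 2 G→T, 3 T→A, 4 A→C, 5 T→A, 7 A→C, 9 G→T, 13 C→G.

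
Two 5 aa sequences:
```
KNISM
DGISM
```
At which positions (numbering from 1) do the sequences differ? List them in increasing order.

1, 2

Differences at position 1 (K→D), position 2 (N→G).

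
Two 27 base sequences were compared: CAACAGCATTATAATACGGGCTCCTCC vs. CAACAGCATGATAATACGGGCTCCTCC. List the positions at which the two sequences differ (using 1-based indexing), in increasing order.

10

Differences at position 10 (T→G).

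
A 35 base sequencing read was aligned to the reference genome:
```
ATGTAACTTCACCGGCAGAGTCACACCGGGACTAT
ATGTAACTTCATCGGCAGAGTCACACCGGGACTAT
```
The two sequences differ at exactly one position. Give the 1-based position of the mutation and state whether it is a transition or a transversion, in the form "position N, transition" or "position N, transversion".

position 12, transition

Position 12 changes C→T. C is a pyrimidine and T is a pyrimidine, so this is a transition.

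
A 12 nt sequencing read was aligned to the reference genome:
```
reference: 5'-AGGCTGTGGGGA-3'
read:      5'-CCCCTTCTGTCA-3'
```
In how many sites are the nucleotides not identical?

8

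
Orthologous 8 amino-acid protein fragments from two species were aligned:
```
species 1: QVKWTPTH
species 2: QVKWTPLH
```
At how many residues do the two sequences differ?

Mismatches (1-based): residue 7: T→L.

1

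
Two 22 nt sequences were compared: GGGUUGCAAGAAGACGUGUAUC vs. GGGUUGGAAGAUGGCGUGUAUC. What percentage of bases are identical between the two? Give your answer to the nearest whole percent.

86%

Mismatches at positions 7, 12, 14 (1-based): 3 of 22.
Identical positions: 19/22 = 86.36% → 86%.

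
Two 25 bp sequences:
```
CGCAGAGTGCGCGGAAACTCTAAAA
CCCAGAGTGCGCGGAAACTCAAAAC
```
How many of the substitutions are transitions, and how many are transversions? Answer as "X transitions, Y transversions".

Transitions (purine↔purine or pyrimidine↔pyrimidine): none.
Transversions (purine↔pyrimidine): 2 G→C, 21 T→A, 25 A→C.

0 transitions, 3 transversions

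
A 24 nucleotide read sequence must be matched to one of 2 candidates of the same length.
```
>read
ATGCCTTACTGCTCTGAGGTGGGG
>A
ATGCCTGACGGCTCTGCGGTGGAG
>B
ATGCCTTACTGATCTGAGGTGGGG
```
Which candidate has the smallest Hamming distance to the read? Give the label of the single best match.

B

Hamming distances to read — A: 4; B: 1.
Smallest is B with 1 mismatch.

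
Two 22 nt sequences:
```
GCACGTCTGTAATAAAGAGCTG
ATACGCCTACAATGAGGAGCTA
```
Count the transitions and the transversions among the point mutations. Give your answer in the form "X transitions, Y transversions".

8 transitions, 0 transversions

Transitions (purine↔purine or pyrimidine↔pyrimidine): 1 G→A, 2 C→T, 6 T→C, 9 G→A, 10 T→C, 14 A→G, 16 A→G, 22 G→A.
Transversions (purine↔pyrimidine): none.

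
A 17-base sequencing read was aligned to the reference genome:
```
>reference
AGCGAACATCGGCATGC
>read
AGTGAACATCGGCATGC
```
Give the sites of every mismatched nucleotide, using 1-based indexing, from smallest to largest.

Differences at site 3 (C→T).

3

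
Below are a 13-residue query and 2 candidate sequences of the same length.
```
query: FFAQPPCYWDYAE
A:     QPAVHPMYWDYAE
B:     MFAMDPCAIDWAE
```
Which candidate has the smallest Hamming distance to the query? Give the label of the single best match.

A

A differs at 5 positions; B differs at 6 positions. The closest is A.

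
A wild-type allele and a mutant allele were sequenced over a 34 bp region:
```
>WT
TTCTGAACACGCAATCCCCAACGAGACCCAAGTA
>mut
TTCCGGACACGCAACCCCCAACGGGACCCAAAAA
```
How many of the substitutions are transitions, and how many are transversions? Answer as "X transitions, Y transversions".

5 transitions, 1 transversion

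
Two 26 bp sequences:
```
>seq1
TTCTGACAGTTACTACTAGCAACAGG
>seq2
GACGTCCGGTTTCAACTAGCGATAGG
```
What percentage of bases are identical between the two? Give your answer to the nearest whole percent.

62%

Mismatches at positions 1, 2, 4, 5, 6, 8, 12, 14, 21, 23 (1-based): 10 of 26.
Identical positions: 16/26 = 61.54% → 62%.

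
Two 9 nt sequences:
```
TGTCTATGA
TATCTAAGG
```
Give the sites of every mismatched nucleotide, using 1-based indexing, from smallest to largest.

2, 7, 9

Differences at site 2 (G→A), site 7 (T→A), site 9 (A→G).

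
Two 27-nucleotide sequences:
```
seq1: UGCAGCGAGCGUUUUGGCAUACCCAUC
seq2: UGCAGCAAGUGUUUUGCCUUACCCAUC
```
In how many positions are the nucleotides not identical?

4

Comparing position by position, 4 positions differ: 7 (G/A), 10 (C/U), 17 (G/C), 19 (A/U).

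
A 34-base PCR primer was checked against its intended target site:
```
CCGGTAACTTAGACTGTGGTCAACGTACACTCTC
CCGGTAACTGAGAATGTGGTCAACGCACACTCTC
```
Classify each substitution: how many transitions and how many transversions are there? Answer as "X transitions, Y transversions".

1 transition, 2 transversions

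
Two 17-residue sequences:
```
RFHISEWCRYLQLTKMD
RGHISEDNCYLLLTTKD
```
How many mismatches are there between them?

7

Comparing position by position, 7 positions differ: 2 (F/G), 7 (W/D), 8 (C/N), 9 (R/C), 12 (Q/L), 15 (K/T), 16 (M/K).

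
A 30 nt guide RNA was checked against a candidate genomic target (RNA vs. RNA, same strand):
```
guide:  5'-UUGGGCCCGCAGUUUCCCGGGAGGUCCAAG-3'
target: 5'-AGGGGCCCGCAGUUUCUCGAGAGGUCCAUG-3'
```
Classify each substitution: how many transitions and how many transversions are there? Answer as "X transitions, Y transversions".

2 transitions, 3 transversions

Transitions (purine↔purine or pyrimidine↔pyrimidine): 17 C→U, 20 G→A.
Transversions (purine↔pyrimidine): 1 U→A, 2 U→G, 29 A→U.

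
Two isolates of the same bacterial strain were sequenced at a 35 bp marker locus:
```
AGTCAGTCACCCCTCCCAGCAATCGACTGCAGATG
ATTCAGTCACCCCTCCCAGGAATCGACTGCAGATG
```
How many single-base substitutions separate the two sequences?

The sequences differ at bases 2, 20 (1-based) — 2 in total.

2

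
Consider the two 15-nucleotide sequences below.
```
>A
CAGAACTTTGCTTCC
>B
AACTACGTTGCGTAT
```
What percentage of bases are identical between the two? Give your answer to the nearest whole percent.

53%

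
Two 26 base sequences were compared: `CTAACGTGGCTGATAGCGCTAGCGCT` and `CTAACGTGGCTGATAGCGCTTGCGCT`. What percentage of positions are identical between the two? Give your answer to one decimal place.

96.2%

1 position differs (21), so 25 of 26 match: 25/26 = 96.15%.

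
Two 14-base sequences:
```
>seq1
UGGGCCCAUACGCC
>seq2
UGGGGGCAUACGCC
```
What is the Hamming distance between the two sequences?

Comparing position by position, 2 bases differ: 5 (C/G), 6 (C/G).

2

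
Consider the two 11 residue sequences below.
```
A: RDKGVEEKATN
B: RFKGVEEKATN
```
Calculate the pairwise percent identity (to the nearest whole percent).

1 position differs (2), so 10 of 11 match: 10/11 = 90.91%.

91%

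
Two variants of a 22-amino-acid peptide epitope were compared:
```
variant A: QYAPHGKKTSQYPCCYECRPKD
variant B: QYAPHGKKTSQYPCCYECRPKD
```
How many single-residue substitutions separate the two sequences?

The two sequences are identical at every position.

0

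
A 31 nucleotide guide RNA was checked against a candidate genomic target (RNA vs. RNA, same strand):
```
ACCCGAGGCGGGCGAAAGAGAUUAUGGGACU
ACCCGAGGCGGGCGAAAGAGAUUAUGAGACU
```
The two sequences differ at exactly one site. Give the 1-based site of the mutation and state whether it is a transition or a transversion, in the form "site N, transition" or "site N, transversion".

Site 27 changes G→A. G is a purine and A is a purine, so this is a transition.

site 27, transition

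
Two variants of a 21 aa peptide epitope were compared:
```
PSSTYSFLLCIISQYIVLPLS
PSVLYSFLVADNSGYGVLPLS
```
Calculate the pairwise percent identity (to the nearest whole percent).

62%

Mismatches at positions 3, 4, 9, 10, 11, 12, 14, 16 (1-based): 8 of 21.
Identical positions: 13/21 = 61.9% → 62%.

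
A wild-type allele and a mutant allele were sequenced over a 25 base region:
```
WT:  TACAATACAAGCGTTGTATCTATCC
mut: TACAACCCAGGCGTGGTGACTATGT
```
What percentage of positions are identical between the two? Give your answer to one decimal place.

8 positions differ (6, 7, 10, 15, 18, 19, 24, 25), so 17 of 25 match: 17/25 = 68%.

68.0%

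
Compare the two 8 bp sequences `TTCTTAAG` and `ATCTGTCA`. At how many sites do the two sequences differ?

5

Mismatches (1-based): site 1: T→A; site 5: T→G; site 6: A→T; site 7: A→C; site 8: G→A.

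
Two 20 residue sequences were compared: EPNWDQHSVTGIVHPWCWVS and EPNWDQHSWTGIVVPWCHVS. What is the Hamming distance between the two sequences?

3

The sequences differ at residues 9, 14, 18 (1-based) — 3 in total.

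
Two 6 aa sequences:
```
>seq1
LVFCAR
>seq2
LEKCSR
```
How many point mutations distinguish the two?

Comparing position by position, 3 residues differ: 2 (V/E), 3 (F/K), 5 (A/S).

3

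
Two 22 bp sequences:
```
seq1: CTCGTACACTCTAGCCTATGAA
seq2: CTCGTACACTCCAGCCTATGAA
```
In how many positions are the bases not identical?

Mismatches (1-based): position 12: T→C.

1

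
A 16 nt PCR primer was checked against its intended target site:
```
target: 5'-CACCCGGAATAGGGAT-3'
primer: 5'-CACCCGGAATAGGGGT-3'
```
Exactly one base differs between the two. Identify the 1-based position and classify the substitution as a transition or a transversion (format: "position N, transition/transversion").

position 15, transition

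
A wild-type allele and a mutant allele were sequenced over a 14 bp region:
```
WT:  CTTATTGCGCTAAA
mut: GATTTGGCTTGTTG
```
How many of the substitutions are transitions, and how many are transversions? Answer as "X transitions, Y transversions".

Transitions (purine↔purine or pyrimidine↔pyrimidine): 10 C→T, 14 A→G.
Transversions (purine↔pyrimidine): 1 C→G, 2 T→A, 4 A→T, 6 T→G, 9 G→T, 11 T→G, 12 A→T, 13 A→T.

2 transitions, 8 transversions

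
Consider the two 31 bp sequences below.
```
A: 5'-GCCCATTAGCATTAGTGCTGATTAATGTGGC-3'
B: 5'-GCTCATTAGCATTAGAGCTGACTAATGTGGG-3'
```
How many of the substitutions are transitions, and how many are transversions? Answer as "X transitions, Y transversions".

2 transitions, 2 transversions

Mismatches (1-based):
position 3: C→T (pyrimidine→pyrimidine, transition)
position 16: T→A (pyrimidine→purine, transversion)
position 22: T→C (pyrimidine→pyrimidine, transition)
position 31: C→G (pyrimidine→purine, transversion)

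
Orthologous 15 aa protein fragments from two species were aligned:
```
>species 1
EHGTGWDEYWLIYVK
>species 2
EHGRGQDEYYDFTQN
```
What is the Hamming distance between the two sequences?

8

Comparing position by position, 8 positions differ: 4 (T/R), 6 (W/Q), 10 (W/Y), 11 (L/D), 12 (I/F), 13 (Y/T), 14 (V/Q), 15 (K/N).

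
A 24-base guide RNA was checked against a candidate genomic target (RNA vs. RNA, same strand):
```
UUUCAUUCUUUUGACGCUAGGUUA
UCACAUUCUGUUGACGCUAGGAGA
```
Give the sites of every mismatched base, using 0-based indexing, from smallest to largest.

1, 2, 9, 21, 22

Scanning 0-based: 1: U/C; 2: U/A; 9: U/G; 21: U/A; 22: U/G.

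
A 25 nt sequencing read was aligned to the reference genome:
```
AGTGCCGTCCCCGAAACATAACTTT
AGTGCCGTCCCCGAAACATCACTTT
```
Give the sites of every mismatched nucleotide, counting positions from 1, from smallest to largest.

20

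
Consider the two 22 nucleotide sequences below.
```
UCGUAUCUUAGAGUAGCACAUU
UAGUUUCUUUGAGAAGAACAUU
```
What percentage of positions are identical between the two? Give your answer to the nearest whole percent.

Mismatches at positions 2, 5, 10, 14, 17 (1-based): 5 of 22.
Identical positions: 17/22 = 77.27% → 77%.

77%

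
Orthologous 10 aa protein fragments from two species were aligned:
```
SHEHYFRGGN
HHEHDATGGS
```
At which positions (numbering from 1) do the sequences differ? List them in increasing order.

Scanning 1-based: 1: S/H; 5: Y/D; 6: F/A; 7: R/T; 10: N/S.

1, 5, 6, 7, 10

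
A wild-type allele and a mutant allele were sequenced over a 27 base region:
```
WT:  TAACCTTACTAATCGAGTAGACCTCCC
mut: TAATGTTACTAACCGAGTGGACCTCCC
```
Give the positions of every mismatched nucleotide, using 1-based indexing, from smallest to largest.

4, 5, 13, 19

Differences at position 4 (C→T), position 5 (C→G), position 13 (T→C), position 19 (A→G).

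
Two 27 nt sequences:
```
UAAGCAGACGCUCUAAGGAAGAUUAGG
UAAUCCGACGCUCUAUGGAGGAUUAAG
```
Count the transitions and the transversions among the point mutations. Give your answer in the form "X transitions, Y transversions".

Transitions (purine↔purine or pyrimidine↔pyrimidine): 20 A→G, 26 G→A.
Transversions (purine↔pyrimidine): 4 G→U, 6 A→C, 16 A→U.

2 transitions, 3 transversions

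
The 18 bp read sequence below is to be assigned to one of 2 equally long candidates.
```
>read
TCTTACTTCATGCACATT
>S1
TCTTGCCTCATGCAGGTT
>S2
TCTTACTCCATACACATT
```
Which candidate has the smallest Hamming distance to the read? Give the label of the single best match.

S2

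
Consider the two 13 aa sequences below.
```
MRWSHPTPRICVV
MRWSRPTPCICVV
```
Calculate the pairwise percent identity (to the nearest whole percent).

Mismatches at positions 5, 9 (1-based): 2 of 13.
Identical positions: 11/13 = 84.62% → 85%.

85%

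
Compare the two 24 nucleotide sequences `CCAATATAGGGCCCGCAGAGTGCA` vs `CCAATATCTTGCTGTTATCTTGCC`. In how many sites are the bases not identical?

11

Comparing position by position, 11 sites differ: 8 (A/C), 9 (G/T), 10 (G/T), 13 (C/T), 14 (C/G), 15 (G/T), 16 (C/T), 18 (G/T), 19 (A/C), 20 (G/T), 24 (A/C).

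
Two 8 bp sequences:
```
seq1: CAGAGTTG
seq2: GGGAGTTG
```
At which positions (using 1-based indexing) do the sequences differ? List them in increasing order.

1, 2

Scanning 1-based: 1: C/G; 2: A/G.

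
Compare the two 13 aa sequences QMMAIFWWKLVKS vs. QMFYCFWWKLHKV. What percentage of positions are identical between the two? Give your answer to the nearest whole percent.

62%

5 positions differ (3, 4, 5, 11, 13), so 8 of 13 match: 8/13 = 61.54%.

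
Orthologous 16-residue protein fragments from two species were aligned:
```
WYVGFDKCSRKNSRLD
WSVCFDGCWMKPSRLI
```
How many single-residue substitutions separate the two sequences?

7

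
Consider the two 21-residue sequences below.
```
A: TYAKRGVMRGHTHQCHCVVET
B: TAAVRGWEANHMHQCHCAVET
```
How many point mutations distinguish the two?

Comparing position by position, 8 positions differ: 2 (Y/A), 4 (K/V), 7 (V/W), 8 (M/E), 9 (R/A), 10 (G/N), 12 (T/M), 18 (V/A).

8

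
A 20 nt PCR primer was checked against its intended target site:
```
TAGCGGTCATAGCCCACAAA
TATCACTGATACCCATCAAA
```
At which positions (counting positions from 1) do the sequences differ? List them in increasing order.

3, 5, 6, 8, 12, 15, 16

Scanning 1-based: 3: G/T; 5: G/A; 6: G/C; 8: C/G; 12: G/C; 15: C/A; 16: A/T.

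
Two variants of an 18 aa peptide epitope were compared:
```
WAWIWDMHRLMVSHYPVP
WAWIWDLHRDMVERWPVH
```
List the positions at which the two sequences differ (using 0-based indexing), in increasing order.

6, 9, 12, 13, 14, 17

Differences at position 6 (M→L), position 9 (L→D), position 12 (S→E), position 13 (H→R), position 14 (Y→W), position 17 (P→H).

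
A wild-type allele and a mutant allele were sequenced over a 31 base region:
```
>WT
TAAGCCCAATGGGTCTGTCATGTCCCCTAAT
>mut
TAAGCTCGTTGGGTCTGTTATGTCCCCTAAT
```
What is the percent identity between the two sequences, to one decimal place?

87.1%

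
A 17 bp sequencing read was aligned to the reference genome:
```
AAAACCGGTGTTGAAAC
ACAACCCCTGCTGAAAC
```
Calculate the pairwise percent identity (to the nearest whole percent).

Mismatches at positions 2, 7, 8, 11 (1-based): 4 of 17.
Identical positions: 13/17 = 76.47% → 76%.

76%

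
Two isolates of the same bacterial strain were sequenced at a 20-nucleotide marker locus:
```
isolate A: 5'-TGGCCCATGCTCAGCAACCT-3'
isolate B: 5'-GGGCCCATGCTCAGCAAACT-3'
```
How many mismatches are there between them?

2

Comparing position by position, 2 sites differ: 1 (T/G), 18 (C/A).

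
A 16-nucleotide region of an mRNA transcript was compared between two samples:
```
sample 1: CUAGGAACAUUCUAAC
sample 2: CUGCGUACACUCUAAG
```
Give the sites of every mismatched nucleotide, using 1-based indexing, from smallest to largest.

Differences at site 3 (A→G), site 4 (G→C), site 6 (A→U), site 10 (U→C), site 16 (C→G).

3, 4, 6, 10, 16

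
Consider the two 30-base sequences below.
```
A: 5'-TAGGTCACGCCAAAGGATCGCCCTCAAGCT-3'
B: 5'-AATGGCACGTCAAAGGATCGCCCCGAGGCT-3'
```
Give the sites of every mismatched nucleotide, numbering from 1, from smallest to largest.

1, 3, 5, 10, 24, 25, 27

Scanning 1-based: 1: T/A; 3: G/T; 5: T/G; 10: C/T; 24: T/C; 25: C/G; 27: A/G.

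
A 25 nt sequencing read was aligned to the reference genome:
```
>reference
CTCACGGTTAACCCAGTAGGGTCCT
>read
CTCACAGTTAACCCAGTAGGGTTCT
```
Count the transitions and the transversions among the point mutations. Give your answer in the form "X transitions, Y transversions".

2 transitions, 0 transversions

Transitions (purine↔purine or pyrimidine↔pyrimidine): 6 G→A, 23 C→T.
Transversions (purine↔pyrimidine): none.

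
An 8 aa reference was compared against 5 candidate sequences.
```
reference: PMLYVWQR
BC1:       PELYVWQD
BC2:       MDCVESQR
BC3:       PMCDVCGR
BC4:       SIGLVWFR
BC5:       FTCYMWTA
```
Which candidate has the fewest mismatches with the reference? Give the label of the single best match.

BC1 differs at 2 residues; BC2 differs at 6 residues; BC3 differs at 4 residues; BC4 differs at 5 residues; BC5 differs at 6 residues. The closest is BC1.

BC1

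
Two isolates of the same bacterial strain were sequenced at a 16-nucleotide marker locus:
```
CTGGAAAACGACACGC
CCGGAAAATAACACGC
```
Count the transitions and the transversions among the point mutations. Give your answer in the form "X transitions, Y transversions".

Transitions (purine↔purine or pyrimidine↔pyrimidine): 2 T→C, 9 C→T, 10 G→A.
Transversions (purine↔pyrimidine): none.

3 transitions, 0 transversions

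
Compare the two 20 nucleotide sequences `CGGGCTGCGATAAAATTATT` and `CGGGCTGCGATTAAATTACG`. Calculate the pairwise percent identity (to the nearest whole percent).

3 positions differ (12, 19, 20), so 17 of 20 match: 17/20 = 85%.

85%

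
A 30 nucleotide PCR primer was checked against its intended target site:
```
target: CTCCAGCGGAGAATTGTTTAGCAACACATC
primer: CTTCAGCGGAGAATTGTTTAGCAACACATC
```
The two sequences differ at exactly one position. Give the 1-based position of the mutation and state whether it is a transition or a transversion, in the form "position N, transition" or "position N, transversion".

Position 3 changes C→T. C is a pyrimidine and T is a pyrimidine, so this is a transition.

position 3, transition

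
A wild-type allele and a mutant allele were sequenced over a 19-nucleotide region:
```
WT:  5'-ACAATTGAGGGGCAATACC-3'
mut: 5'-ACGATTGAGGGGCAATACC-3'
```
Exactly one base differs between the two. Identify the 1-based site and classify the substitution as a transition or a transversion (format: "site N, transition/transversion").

Site 3 changes A→G. A is a purine and G is a purine, so this is a transition.

site 3, transition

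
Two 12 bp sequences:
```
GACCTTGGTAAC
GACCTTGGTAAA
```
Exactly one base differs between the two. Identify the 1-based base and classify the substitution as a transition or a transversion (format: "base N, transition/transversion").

base 12, transversion

The sequences differ only at base 12: C→A (pyrimidine→purine), a transversion.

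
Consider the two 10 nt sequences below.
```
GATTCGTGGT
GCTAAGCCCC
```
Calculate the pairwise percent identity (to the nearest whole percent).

30%

Mismatches at positions 2, 4, 5, 7, 8, 9, 10 (1-based): 7 of 10.
Identical positions: 3/10 = 30% → 30%.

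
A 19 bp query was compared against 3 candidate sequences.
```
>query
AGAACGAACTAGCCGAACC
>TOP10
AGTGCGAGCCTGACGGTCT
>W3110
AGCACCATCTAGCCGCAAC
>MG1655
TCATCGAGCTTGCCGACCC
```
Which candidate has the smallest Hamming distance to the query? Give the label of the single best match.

TOP10 differs at 9 bases; W3110 differs at 5 bases; MG1655 differs at 6 bases. The closest is W3110.

W3110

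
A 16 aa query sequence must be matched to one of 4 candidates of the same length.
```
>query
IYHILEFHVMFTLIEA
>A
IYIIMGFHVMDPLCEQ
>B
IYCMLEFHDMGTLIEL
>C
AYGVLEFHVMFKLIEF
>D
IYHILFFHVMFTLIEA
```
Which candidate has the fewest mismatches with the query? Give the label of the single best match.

D

A differs at 7 positions; B differs at 5 positions; C differs at 5 positions; D differs at 1 position. The closest is D.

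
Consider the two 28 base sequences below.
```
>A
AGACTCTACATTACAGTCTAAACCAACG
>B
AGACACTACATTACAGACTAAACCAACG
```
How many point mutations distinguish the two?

Mismatches (1-based): site 5: T→A; site 17: T→A.

2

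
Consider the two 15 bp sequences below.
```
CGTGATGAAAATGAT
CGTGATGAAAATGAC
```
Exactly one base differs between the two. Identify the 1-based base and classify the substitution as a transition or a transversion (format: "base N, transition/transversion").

base 15, transition

The sequences differ only at base 15: T→C (pyrimidine→pyrimidine), a transition.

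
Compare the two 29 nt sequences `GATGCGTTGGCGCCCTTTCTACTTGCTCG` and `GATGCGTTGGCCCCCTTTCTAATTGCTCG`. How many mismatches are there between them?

2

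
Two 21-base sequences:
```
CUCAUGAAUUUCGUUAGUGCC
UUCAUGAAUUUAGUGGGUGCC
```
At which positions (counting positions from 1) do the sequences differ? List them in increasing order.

1, 12, 15, 16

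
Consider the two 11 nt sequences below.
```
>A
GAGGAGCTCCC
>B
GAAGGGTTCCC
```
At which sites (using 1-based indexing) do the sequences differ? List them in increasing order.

Differences at site 3 (G→A), site 5 (A→G), site 7 (C→T).

3, 5, 7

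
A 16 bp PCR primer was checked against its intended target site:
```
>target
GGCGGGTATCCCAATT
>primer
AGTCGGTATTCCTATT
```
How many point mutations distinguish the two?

5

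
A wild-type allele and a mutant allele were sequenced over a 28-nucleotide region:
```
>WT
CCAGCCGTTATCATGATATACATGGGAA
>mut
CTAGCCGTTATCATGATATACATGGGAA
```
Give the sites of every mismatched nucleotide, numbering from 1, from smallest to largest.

2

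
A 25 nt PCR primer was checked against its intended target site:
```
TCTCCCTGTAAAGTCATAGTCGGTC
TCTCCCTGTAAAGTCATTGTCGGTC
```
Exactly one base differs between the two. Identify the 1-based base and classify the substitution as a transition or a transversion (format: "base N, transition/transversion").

base 18, transversion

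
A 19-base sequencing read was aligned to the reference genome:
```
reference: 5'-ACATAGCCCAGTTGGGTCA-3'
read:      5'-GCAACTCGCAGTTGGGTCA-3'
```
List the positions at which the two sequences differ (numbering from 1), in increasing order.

1, 4, 5, 6, 8

Differences at position 1 (A→G), position 4 (T→A), position 5 (A→C), position 6 (G→T), position 8 (C→G).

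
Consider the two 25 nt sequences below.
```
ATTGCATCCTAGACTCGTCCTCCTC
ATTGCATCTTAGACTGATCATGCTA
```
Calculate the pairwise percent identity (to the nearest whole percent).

Mismatches at positions 9, 16, 17, 20, 22, 25 (1-based): 6 of 25.
Identical positions: 19/25 = 76% → 76%.

76%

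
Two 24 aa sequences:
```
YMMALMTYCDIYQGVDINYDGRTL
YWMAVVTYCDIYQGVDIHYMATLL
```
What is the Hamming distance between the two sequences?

Comparing position by position, 8 residues differ: 2 (M/W), 5 (L/V), 6 (M/V), 18 (N/H), 20 (D/M), 21 (G/A), 22 (R/T), 23 (T/L).

8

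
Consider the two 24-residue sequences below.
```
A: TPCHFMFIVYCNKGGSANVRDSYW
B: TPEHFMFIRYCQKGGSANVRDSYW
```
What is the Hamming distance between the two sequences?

3

The sequences differ at positions 3, 9, 12 (1-based) — 3 in total.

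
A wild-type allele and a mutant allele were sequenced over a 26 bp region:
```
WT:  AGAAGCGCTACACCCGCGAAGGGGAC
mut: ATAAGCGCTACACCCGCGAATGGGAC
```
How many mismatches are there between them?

Mismatches (1-based): base 2: G→T; base 21: G→T.

2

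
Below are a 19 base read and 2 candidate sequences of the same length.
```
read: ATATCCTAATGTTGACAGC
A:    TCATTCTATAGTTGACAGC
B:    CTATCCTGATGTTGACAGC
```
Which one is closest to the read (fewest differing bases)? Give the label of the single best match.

B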